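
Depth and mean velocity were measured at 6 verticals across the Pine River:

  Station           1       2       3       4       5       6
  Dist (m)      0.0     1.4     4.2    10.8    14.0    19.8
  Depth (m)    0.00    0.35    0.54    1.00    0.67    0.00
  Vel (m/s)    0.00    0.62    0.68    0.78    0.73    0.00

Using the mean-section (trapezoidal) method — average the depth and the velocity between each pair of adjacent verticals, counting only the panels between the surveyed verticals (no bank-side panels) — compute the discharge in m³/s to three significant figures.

7.32 m³/s

Panel 1-2: Δb = 1.4 m, d̄ = (0.00+0.35)/2 = 0.175, v̄ = (0.00+0.62)/2 = 0.31 → q = 1.4×0.175×0.31 = 0.07595 m³/s
Panel 2-3: Δb = 2.8 m, d̄ = (0.35+0.54)/2 = 0.445, v̄ = (0.62+0.68)/2 = 0.65 → q = 2.8×0.445×0.65 = 0.8099 m³/s
Panel 3-4: Δb = 6.6 m, d̄ = (0.54+1.00)/2 = 0.77, v̄ = (0.68+0.78)/2 = 0.73 → q = 6.6×0.77×0.73 = 3.710 m³/s
Panel 4-5: Δb = 3.2 m, d̄ = (1.00+0.67)/2 = 0.835, v̄ = (0.78+0.73)/2 = 0.755 → q = 3.2×0.835×0.755 = 2.017 m³/s
Panel 5-6: Δb = 5.8 m, d̄ = (0.67+0.00)/2 = 0.335, v̄ = (0.73+0.00)/2 = 0.365 → q = 5.8×0.335×0.365 = 0.7092 m³/s
Q = Σ q = 7.322 m³/s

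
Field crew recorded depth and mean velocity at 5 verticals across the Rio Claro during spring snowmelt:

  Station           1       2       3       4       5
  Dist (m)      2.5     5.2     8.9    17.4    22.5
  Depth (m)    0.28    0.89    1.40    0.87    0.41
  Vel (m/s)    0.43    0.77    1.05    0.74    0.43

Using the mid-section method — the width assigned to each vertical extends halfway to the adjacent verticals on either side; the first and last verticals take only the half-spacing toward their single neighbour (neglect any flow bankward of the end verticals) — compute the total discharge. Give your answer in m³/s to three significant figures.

16.1 m³/s

w_1 = (5.2 − 2.5)/2 = 1.35 m; q_1 = 0.43 × 0.28 × 1.35 = 0.1625 m³/s
w_2 = (8.9 − 2.5)/2 = 3.2 m; q_2 = 0.77 × 0.89 × 3.2 = 2.193 m³/s
w_3 = (17.4 − 5.2)/2 = 6.1 m; q_3 = 1.05 × 1.40 × 6.1 = 8.967 m³/s
w_4 = (22.5 − 8.9)/2 = 6.8 m; q_4 = 0.74 × 0.87 × 6.8 = 4.378 m³/s
w_5 = (22.5 − 17.4)/2 = 2.55 m; q_5 = 0.43 × 0.41 × 2.55 = 0.4496 m³/s
Q = Σ qᵢ = 16.15 m³/s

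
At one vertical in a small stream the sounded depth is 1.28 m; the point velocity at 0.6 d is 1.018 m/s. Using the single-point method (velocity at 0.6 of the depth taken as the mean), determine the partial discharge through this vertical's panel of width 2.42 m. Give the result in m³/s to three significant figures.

3.15 m³/s

v̄ = v₀.₆ = 1.018 m/s
q = v̄ × d × w = 1.018 × 1.28 × 2.42 = 3.153 m³/s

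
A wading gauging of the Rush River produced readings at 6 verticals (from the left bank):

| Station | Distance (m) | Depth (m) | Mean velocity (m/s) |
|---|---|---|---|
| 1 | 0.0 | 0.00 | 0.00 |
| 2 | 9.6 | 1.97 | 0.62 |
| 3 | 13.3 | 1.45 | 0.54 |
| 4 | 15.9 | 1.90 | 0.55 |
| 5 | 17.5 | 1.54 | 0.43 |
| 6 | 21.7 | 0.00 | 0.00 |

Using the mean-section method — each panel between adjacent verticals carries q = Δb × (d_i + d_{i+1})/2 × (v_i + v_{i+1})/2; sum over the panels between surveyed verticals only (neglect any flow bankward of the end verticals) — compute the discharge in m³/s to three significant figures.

Panel 1-2: Δb = 9.6 m, d̄ = (0.00+1.97)/2 = 0.985, v̄ = (0.00+0.62)/2 = 0.31 → q = 9.6×0.985×0.31 = 2.931 m³/s
Panel 2-3: Δb = 3.7 m, d̄ = (1.97+1.45)/2 = 1.71, v̄ = (0.62+0.54)/2 = 0.58 → q = 3.7×1.71×0.58 = 3.670 m³/s
Panel 3-4: Δb = 2.6 m, d̄ = (1.45+1.90)/2 = 1.675, v̄ = (0.54+0.55)/2 = 0.545 → q = 2.6×1.675×0.545 = 2.373 m³/s
Panel 4-5: Δb = 1.6 m, d̄ = (1.90+1.54)/2 = 1.72, v̄ = (0.55+0.43)/2 = 0.49 → q = 1.6×1.72×0.49 = 1.348 m³/s
Panel 5-6: Δb = 4.2 m, d̄ = (1.54+0.00)/2 = 0.77, v̄ = (0.43+0.00)/2 = 0.215 → q = 4.2×0.77×0.215 = 0.6953 m³/s
Q = Σ q = 11.02 m³/s

11.0 m³/s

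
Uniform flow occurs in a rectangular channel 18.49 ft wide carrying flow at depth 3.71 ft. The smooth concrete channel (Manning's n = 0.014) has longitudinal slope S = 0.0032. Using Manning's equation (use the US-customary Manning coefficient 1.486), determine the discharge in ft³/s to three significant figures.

788 ft³/s

A = b·y = 18.49 × 3.71 = 68.60 ft²
P = b + 2y = 18.49 + 2×3.71 = 25.91 ft
R = A/P = 68.60/25.91 = 2.648 ft
Q = (1.486/n)·A·R^(2/3)·S^(1/2) = (1.486/0.014) × 68.60 × 2.648^(2/3) × 0.0032^(1/2) = 788.3 ft³/s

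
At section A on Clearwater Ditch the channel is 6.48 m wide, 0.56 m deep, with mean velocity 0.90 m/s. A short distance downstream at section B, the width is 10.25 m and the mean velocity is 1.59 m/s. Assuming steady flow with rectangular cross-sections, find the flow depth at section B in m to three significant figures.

Q = A₁V₁ = (6.48×0.56) × 0.90 = 3.266 m³/s
d₂ = Q/(b₂ V₂) = 3.266/(10.25×1.59) = 0.2004 m

0.200 m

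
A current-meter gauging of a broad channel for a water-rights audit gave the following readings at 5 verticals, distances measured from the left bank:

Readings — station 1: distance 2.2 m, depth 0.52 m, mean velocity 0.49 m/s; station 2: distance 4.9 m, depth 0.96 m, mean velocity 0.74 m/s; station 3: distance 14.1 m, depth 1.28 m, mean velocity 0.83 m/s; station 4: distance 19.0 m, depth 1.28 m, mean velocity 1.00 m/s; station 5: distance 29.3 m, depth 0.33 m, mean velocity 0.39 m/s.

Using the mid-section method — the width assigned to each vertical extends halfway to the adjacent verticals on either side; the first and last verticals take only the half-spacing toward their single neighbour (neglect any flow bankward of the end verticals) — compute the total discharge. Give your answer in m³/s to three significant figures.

w_1 = (4.9 − 2.2)/2 = 1.35 m; q_1 = 0.49 × 0.52 × 1.35 = 0.3440 m³/s
w_2 = (14.1 − 2.2)/2 = 5.95 m; q_2 = 0.74 × 0.96 × 5.95 = 4.227 m³/s
w_3 = (19.0 − 4.9)/2 = 7.05 m; q_3 = 0.83 × 1.28 × 7.05 = 7.490 m³/s
w_4 = (29.3 − 14.1)/2 = 7.6 m; q_4 = 1.00 × 1.28 × 7.6 = 9.728 m³/s
w_5 = (29.3 − 19.0)/2 = 5.15 m; q_5 = 0.39 × 0.33 × 5.15 = 0.6628 m³/s
Q = Σ qᵢ = 22.45 m³/s

22.5 m³/s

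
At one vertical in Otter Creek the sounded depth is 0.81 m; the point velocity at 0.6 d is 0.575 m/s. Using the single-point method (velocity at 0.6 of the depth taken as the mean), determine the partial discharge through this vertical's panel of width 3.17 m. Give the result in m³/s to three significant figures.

1.48 m³/s

v̄ = v₀.₆ = 0.575 m/s
q = v̄ × d × w = 0.5750 × 0.81 × 3.17 = 1.476 m³/s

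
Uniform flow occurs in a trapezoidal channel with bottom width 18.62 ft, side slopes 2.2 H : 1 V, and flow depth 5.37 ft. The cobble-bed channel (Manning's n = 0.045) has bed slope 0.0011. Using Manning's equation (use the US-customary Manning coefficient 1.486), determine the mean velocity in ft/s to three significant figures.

2.60 ft/s

A = (b + z·y)·y = (18.62 + 2.2×5.37)×5.37 = 163.4 ft²
P = b + 2y√(1+z²) = 18.62 + 2×5.37×√(1+2.2²) = 44.57 ft
R = A/P = 163.4/44.57 = 3.666 ft
Q = (1.486/n)·A·R^(2/3)·S^(1/2) = (1.486/0.045) × 163.4 × 3.666^(2/3) × 0.0011^(1/2) = 425.6 ft³/s
V = Q/A = 425.6/163.4 = 2.604 ft/s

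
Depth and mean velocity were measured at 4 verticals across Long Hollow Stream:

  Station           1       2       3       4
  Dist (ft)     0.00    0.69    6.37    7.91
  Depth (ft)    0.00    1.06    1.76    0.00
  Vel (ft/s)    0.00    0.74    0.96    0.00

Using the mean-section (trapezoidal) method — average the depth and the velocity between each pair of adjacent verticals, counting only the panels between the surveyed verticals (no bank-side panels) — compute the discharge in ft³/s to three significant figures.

Panel 1-2: Δb = 0.69 ft, d̄ = (0.00+1.06)/2 = 0.53, v̄ = (0.00+0.74)/2 = 0.37 → q = 0.69×0.53×0.37 = 0.1353 ft³/s
Panel 2-3: Δb = 5.68 ft, d̄ = (1.06+1.76)/2 = 1.41, v̄ = (0.74+0.96)/2 = 0.85 → q = 5.68×1.41×0.85 = 6.807 ft³/s
Panel 3-4: Δb = 1.54 ft, d̄ = (1.76+0.00)/2 = 0.88, v̄ = (0.96+0.00)/2 = 0.48 → q = 1.54×0.88×0.48 = 0.6505 ft³/s
Q = Σ q = 7.593 ft³/s

7.59 ft³/s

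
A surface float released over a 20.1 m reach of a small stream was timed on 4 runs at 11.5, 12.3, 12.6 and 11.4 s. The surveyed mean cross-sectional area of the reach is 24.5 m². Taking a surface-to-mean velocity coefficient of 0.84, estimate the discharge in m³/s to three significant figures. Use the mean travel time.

t̄ = (11.5 + 12.3 + 12.6 + 11.4) / 4 = 11.95 s
v_surface = L / t̄ = 20.1 / 11.95 = 1.682 m/s
v_mean = 0.84 × 1.682 = 1.413 m/s
Q = A × v_mean = 24.5 × 1.413 = 34.62 m³/s

34.6 m³/s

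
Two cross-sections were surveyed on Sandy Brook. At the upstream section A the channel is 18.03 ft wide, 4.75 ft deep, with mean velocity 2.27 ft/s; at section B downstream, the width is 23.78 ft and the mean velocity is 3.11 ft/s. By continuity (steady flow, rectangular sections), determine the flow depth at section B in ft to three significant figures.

Q = A₁V₁ = (18.03×4.75) × 2.27 = 194.4 ft³/s
d₂ = Q/(b₂ V₂) = 194.4/(23.78×3.11) = 2.629 ft

2.63 ft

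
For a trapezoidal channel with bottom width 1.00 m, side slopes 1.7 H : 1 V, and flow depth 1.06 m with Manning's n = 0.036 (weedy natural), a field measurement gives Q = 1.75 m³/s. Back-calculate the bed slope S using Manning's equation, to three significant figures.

0.000945

A = (b + z·y)·y = (1.00 + 1.7×1.06)×1.06 = 2.970 m²
P = b + 2y√(1+z²) = 1.00 + 2×1.06×√(1+1.7²) = 5.181 m
R = A/P = 2.970/5.181 = 0.5732 m
S = (Q·n / (1·A·R^(2/3)))² = (1.75×0.036 / (1×2.970×0.6901))² = 0.0009448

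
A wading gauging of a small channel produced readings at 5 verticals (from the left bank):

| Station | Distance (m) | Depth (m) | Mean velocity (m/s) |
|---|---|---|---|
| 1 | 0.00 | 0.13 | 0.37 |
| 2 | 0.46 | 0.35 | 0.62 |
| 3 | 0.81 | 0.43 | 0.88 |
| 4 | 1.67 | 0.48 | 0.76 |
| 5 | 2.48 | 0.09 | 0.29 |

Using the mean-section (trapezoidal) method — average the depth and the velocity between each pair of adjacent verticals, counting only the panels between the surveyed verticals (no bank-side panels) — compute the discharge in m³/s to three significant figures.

0.599 m³/s

Panel 1-2: Δb = 0.46 m, d̄ = (0.13+0.35)/2 = 0.24, v̄ = (0.37+0.62)/2 = 0.495 → q = 0.46×0.24×0.495 = 0.05465 m³/s
Panel 2-3: Δb = 0.35 m, d̄ = (0.35+0.43)/2 = 0.39, v̄ = (0.62+0.88)/2 = 0.75 → q = 0.35×0.39×0.75 = 0.1024 m³/s
Panel 3-4: Δb = 0.86 m, d̄ = (0.43+0.48)/2 = 0.455, v̄ = (0.88+0.76)/2 = 0.82 → q = 0.86×0.455×0.82 = 0.3209 m³/s
Panel 4-5: Δb = 0.81 m, d̄ = (0.48+0.09)/2 = 0.285, v̄ = (0.76+0.29)/2 = 0.525 → q = 0.81×0.285×0.525 = 0.1212 m³/s
Q = Σ q = 0.5991 m³/s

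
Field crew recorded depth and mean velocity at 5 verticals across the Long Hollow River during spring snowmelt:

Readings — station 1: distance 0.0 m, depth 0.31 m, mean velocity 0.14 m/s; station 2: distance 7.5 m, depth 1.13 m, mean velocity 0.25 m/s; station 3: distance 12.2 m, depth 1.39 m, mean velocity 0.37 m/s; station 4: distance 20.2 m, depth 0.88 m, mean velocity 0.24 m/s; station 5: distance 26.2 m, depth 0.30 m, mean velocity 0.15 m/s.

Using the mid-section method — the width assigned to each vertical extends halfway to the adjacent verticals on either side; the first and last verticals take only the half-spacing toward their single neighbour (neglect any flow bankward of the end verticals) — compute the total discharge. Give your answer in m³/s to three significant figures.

6.77 m³/s

w_1 = (7.5 − 0.0)/2 = 3.75 m; q_1 = 0.14 × 0.31 × 3.75 = 0.1628 m³/s
w_2 = (12.2 − 0.0)/2 = 6.1 m; q_2 = 0.25 × 1.13 × 6.1 = 1.723 m³/s
w_3 = (20.2 − 7.5)/2 = 6.35 m; q_3 = 0.37 × 1.39 × 6.35 = 3.266 m³/s
w_4 = (26.2 − 12.2)/2 = 7 m; q_4 = 0.24 × 0.88 × 7 = 1.478 m³/s
w_5 = (26.2 − 20.2)/2 = 3 m; q_5 = 0.15 × 0.30 × 3 = 0.1350 m³/s
Q = Σ qᵢ = 6.765 m³/s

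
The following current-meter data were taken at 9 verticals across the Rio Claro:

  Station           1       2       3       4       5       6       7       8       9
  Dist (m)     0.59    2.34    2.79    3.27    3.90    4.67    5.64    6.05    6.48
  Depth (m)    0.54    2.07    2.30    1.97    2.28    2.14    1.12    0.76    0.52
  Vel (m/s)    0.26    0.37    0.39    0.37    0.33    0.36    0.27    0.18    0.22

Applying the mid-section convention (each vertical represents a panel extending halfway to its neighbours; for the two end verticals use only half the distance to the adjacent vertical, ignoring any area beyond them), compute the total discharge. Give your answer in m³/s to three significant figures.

w_1 = (2.34 − 0.59)/2 = 0.875 m; q_1 = 0.26 × 0.54 × 0.875 = 0.1229 m³/s
w_2 = (2.79 − 0.59)/2 = 1.1 m; q_2 = 0.37 × 2.07 × 1.1 = 0.8425 m³/s
w_3 = (3.27 − 2.34)/2 = 0.465 m; q_3 = 0.39 × 2.30 × 0.465 = 0.4171 m³/s
w_4 = (3.90 − 2.79)/2 = 0.555 m; q_4 = 0.37 × 1.97 × 0.555 = 0.4045 m³/s
w_5 = (4.67 − 3.27)/2 = 0.7 m; q_5 = 0.33 × 2.28 × 0.7 = 0.5267 m³/s
w_6 = (5.64 − 3.90)/2 = 0.87 m; q_6 = 0.36 × 2.14 × 0.87 = 0.6702 m³/s
w_7 = (6.05 − 4.67)/2 = 0.69 m; q_7 = 0.27 × 1.12 × 0.69 = 0.2087 m³/s
w_8 = (6.48 − 5.64)/2 = 0.42 m; q_8 = 0.18 × 0.76 × 0.42 = 0.05746 m³/s
w_9 = (6.48 − 6.05)/2 = 0.215 m; q_9 = 0.22 × 0.52 × 0.215 = 0.02460 m³/s
Q = Σ qᵢ = 3.275 m³/s

3.27 m³/s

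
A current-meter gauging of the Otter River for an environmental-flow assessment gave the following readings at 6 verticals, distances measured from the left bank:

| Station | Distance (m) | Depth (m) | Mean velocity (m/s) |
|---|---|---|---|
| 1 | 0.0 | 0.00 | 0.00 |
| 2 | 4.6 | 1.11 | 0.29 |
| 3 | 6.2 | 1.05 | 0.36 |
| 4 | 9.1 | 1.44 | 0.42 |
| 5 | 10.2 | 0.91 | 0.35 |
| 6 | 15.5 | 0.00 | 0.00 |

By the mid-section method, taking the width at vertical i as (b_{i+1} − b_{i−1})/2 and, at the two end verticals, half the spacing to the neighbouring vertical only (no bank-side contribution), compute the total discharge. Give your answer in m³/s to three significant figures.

w_2 = (6.2 − 0.0)/2 = 3.1 m; q_2 = 0.29 × 1.11 × 3.1 = 0.9979 m³/s
w_3 = (9.1 − 4.6)/2 = 2.25 m; q_3 = 0.36 × 1.05 × 2.25 = 0.8505 m³/s
w_4 = (10.2 − 6.2)/2 = 2 m; q_4 = 0.42 × 1.44 × 2 = 1.210 m³/s
w_5 = (15.5 − 9.1)/2 = 3.2 m; q_5 = 0.35 × 0.91 × 3.2 = 1.019 m³/s
Stations 1, 6 contribute zero (depth or velocity is 0).
Q = Σ qᵢ = 4.077 m³/s

4.08 m³/s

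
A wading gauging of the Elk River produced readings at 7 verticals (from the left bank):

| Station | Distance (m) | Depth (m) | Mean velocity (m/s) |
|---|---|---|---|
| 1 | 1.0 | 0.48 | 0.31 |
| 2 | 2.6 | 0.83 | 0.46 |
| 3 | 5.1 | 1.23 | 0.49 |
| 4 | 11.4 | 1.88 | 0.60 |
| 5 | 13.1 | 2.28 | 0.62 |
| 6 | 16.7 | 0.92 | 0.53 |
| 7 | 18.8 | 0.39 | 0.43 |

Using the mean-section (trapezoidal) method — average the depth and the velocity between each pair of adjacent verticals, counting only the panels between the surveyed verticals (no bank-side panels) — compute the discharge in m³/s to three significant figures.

13.1 m³/s

Panel 1-2: Δb = 1.6 m, d̄ = (0.48+0.83)/2 = 0.655, v̄ = (0.31+0.46)/2 = 0.385 → q = 1.6×0.655×0.385 = 0.4035 m³/s
Panel 2-3: Δb = 2.5 m, d̄ = (0.83+1.23)/2 = 1.03, v̄ = (0.46+0.49)/2 = 0.475 → q = 2.5×1.03×0.475 = 1.223 m³/s
Panel 3-4: Δb = 6.3 m, d̄ = (1.23+1.88)/2 = 1.555, v̄ = (0.49+0.60)/2 = 0.545 → q = 6.3×1.555×0.545 = 5.339 m³/s
Panel 4-5: Δb = 1.7 m, d̄ = (1.88+2.28)/2 = 2.08, v̄ = (0.60+0.62)/2 = 0.61 → q = 1.7×2.08×0.61 = 2.157 m³/s
Panel 5-6: Δb = 3.6 m, d̄ = (2.28+0.92)/2 = 1.6, v̄ = (0.62+0.53)/2 = 0.575 → q = 3.6×1.6×0.575 = 3.312 m³/s
Panel 6-7: Δb = 2.1 m, d̄ = (0.92+0.39)/2 = 0.655, v̄ = (0.53+0.43)/2 = 0.48 → q = 2.1×0.655×0.48 = 0.6602 m³/s
Q = Σ q = 13.09 m³/s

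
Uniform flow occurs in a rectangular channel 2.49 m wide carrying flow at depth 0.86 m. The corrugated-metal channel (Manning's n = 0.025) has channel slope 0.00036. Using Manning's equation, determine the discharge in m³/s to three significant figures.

1.04 m³/s

A = b·y = 2.49 × 0.86 = 2.141 m²
P = b + 2y = 2.49 + 2×0.86 = 4.210 m
R = A/P = 2.141/4.210 = 0.5086 m
Q = (1/n)·A·R^(2/3)·S^(1/2) = (1/0.025) × 2.141 × 0.5086^(2/3) × 0.00036^(1/2) = 1.036 m³/s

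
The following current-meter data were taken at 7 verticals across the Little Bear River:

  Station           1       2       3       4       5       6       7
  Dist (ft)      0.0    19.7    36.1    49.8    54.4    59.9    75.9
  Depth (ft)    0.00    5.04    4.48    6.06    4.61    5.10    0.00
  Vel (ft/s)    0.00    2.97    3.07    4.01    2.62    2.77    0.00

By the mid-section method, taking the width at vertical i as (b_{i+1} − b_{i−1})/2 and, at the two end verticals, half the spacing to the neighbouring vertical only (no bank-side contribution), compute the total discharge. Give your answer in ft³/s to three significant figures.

912 ft³/s

w_2 = (36.1 − 0.0)/2 = 18.05 ft; q_2 = 2.97 × 5.04 × 18.05 = 270.2 ft³/s
w_3 = (49.8 − 19.7)/2 = 15.05 ft; q_3 = 3.07 × 4.48 × 15.05 = 207.0 ft³/s
w_4 = (54.4 − 36.1)/2 = 9.15 ft; q_4 = 4.01 × 6.06 × 9.15 = 222.4 ft³/s
w_5 = (59.9 − 49.8)/2 = 5.05 ft; q_5 = 2.62 × 4.61 × 5.05 = 60.99 ft³/s
w_6 = (75.9 − 54.4)/2 = 10.75 ft; q_6 = 2.77 × 5.10 × 10.75 = 151.9 ft³/s
Stations 1, 7 contribute zero (depth or velocity is 0).
Q = Σ qᵢ = 912.4 ft³/s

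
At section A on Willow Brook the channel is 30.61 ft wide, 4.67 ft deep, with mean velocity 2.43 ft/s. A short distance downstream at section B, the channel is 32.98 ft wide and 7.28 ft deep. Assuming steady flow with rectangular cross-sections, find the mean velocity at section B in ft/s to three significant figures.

Q = A₁V₁ = (30.61×4.67) × 2.43 = 347.4 ft³/s
A₂ = 32.98 × 7.28 = 240.1 ft²
V₂ = Q/A₂ = 347.4/240.1 = 1.447 ft/s

1.45 ft/s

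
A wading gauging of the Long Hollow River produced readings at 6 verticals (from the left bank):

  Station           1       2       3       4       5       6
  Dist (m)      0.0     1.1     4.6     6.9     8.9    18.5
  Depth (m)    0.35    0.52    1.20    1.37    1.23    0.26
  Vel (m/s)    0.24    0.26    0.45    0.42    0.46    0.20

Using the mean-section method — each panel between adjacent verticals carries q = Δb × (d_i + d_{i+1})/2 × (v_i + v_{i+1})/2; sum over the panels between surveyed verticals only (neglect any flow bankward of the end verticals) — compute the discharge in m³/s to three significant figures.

5.98 m³/s

Panel 1-2: Δb = 1.1 m, d̄ = (0.35+0.52)/2 = 0.435, v̄ = (0.24+0.26)/2 = 0.25 → q = 1.1×0.435×0.25 = 0.1196 m³/s
Panel 2-3: Δb = 3.5 m, d̄ = (0.52+1.20)/2 = 0.86, v̄ = (0.26+0.45)/2 = 0.355 → q = 3.5×0.86×0.355 = 1.069 m³/s
Panel 3-4: Δb = 2.3 m, d̄ = (1.20+1.37)/2 = 1.285, v̄ = (0.45+0.42)/2 = 0.435 → q = 2.3×1.285×0.435 = 1.286 m³/s
Panel 4-5: Δb = 2 m, d̄ = (1.37+1.23)/2 = 1.3, v̄ = (0.42+0.46)/2 = 0.44 → q = 2×1.3×0.44 = 1.144 m³/s
Panel 5-6: Δb = 9.6 m, d̄ = (1.23+0.26)/2 = 0.745, v̄ = (0.46+0.20)/2 = 0.33 → q = 9.6×0.745×0.33 = 2.360 m³/s
Q = Σ q = 5.978 m³/s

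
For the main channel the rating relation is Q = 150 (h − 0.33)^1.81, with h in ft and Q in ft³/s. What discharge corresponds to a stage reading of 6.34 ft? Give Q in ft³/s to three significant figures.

3850 ft³/s

Q = 150 × (6.34 − 0.33)^1.81 = 150 × 6.01^1.81 = 3853 ft³/s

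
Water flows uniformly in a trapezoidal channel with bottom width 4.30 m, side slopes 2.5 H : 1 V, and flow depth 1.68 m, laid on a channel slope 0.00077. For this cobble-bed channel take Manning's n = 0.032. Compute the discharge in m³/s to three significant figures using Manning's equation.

A = (b + z·y)·y = (4.30 + 2.5×1.68)×1.68 = 14.28 m²
P = b + 2y√(1+z²) = 4.30 + 2×1.68×√(1+2.5²) = 13.35 m
R = A/P = 14.28/13.35 = 1.070 m
Q = (1/n)·A·R^(2/3)·S^(1/2) = (1/0.032) × 14.28 × 1.070^(2/3) × 0.00077^(1/2) = 12.95 m³/s

13.0 m³/s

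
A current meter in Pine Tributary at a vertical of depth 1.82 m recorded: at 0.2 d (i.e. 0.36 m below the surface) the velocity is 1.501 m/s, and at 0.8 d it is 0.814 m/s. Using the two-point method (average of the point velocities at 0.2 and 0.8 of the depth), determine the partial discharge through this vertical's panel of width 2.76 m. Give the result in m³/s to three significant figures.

5.81 m³/s

v̄ = (1.501 + 0.814) / 2 = 1.158 m/s
q = v̄ × d × w = 1.158 × 1.82 × 2.76 = 5.814 m³/s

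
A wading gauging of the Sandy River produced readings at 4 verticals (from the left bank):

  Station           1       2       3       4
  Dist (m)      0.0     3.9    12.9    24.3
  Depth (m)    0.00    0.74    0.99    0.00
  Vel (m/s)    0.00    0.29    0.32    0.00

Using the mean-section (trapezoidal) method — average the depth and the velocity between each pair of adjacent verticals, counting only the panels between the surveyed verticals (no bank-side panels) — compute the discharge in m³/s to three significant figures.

3.49 m³/s

Panel 1-2: Δb = 3.9 m, d̄ = (0.00+0.74)/2 = 0.37, v̄ = (0.00+0.29)/2 = 0.145 → q = 3.9×0.37×0.145 = 0.2092 m³/s
Panel 2-3: Δb = 9 m, d̄ = (0.74+0.99)/2 = 0.865, v̄ = (0.29+0.32)/2 = 0.305 → q = 9×0.865×0.305 = 2.374 m³/s
Panel 3-4: Δb = 11.4 m, d̄ = (0.99+0.00)/2 = 0.495, v̄ = (0.32+0.00)/2 = 0.16 → q = 11.4×0.495×0.16 = 0.9029 m³/s
Q = Σ q = 3.487 m³/s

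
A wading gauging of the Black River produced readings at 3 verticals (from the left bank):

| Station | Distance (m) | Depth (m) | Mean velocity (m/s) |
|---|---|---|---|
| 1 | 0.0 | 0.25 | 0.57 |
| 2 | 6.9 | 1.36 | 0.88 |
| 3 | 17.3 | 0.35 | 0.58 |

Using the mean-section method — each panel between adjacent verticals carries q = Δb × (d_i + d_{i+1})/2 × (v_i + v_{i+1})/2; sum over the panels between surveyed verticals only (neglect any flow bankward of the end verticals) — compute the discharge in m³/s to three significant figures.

Panel 1-2: Δb = 6.9 m, d̄ = (0.25+1.36)/2 = 0.805, v̄ = (0.57+0.88)/2 = 0.725 → q = 6.9×0.805×0.725 = 4.027 m³/s
Panel 2-3: Δb = 10.4 m, d̄ = (1.36+0.35)/2 = 0.855, v̄ = (0.88+0.58)/2 = 0.73 → q = 10.4×0.855×0.73 = 6.491 m³/s
Q = Σ q = 10.52 m³/s

10.5 m³/s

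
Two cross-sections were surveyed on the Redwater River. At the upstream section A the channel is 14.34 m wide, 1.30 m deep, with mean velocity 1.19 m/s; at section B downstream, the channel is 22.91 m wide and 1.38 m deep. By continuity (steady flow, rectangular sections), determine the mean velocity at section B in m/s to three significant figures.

0.702 m/s

Q = A₁V₁ = (14.34×1.30) × 1.19 = 22.18 m³/s
A₂ = 22.91 × 1.38 = 31.62 m²
V₂ = Q/A₂ = 22.18/31.62 = 0.7017 m/s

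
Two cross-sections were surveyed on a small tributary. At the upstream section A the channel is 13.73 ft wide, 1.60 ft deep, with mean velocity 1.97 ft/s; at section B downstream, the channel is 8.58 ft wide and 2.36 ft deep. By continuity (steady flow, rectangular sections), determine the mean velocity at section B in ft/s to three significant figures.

Q = A₁V₁ = (13.73×1.60) × 1.97 = 43.28 ft³/s
A₂ = 8.58 × 2.36 = 20.25 ft²
V₂ = Q/A₂ = 43.28/20.25 = 2.137 ft/s

2.14 ft/s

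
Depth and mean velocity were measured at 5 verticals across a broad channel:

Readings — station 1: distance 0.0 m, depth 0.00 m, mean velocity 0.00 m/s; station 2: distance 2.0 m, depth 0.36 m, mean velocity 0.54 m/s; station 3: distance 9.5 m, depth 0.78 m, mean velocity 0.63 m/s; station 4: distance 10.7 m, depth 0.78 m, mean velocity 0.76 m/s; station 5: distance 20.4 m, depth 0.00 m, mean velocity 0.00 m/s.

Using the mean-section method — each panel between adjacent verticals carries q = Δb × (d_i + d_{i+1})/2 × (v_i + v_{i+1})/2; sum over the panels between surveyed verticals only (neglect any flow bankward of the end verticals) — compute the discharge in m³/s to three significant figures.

Panel 1-2: Δb = 2 m, d̄ = (0.00+0.36)/2 = 0.18, v̄ = (0.00+0.54)/2 = 0.27 → q = 2×0.18×0.27 = 0.09720 m³/s
Panel 2-3: Δb = 7.5 m, d̄ = (0.36+0.78)/2 = 0.57, v̄ = (0.54+0.63)/2 = 0.585 → q = 7.5×0.57×0.585 = 2.501 m³/s
Panel 3-4: Δb = 1.2 m, d̄ = (0.78+0.78)/2 = 0.78, v̄ = (0.63+0.76)/2 = 0.695 → q = 1.2×0.78×0.695 = 0.6505 m³/s
Panel 4-5: Δb = 9.7 m, d̄ = (0.78+0.00)/2 = 0.39, v̄ = (0.76+0.00)/2 = 0.38 → q = 9.7×0.39×0.38 = 1.438 m³/s
Q = Σ q = 4.686 m³/s

4.69 m³/s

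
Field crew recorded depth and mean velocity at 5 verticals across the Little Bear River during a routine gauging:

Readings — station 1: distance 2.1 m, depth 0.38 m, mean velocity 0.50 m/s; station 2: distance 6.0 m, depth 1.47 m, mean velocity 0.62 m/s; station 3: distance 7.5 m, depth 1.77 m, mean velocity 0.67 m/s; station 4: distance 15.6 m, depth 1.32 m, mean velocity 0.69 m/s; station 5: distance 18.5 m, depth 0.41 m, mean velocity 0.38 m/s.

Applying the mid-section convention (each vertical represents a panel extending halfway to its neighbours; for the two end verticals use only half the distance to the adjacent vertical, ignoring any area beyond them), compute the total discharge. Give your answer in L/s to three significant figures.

13800 L/s

w_1 = (6.0 − 2.1)/2 = 1.95 m; q_1 = 0.50 × 0.38 × 1.95 = 0.3705 m³/s
w_2 = (7.5 − 2.1)/2 = 2.7 m; q_2 = 0.62 × 1.47 × 2.7 = 2.461 m³/s
w_3 = (15.6 − 6.0)/2 = 4.8 m; q_3 = 0.67 × 1.77 × 4.8 = 5.692 m³/s
w_4 = (18.5 − 7.5)/2 = 5.5 m; q_4 = 0.69 × 1.32 × 5.5 = 5.009 m³/s
w_5 = (18.5 − 15.6)/2 = 1.45 m; q_5 = 0.38 × 0.41 × 1.45 = 0.2259 m³/s
Q = Σ qᵢ = 13.76 m³/s
= 13.76 × 1000 = 13760 L/s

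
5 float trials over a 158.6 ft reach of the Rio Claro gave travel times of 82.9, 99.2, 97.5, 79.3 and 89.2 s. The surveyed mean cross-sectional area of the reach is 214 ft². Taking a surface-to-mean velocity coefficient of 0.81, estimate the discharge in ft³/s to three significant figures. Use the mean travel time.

t̄ = (82.9 + 99.2 + 97.5 + 79.3 + 89.2) / 5 = 89.62 s
v_surface = L / t̄ = 158.6 / 89.62 = 1.770 ft/s
v_mean = 0.81 × 1.770 = 1.433 ft/s
Q = A × v_mean = 214 × 1.433 = 306.8 ft³/s

307 ft³/s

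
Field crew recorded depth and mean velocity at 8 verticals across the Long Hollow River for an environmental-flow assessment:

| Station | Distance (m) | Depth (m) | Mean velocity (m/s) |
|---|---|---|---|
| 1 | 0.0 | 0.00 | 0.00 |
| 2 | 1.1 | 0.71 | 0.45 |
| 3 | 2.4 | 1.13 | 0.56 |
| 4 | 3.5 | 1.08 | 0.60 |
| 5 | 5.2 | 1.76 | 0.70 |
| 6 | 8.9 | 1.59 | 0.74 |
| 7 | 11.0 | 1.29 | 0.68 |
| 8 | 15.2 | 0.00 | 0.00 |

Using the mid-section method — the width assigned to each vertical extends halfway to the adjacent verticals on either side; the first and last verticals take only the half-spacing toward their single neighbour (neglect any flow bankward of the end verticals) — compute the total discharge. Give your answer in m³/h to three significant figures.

41600 m³/h

w_2 = (2.4 − 0.0)/2 = 1.2 m; q_2 = 0.45 × 0.71 × 1.2 = 0.3834 m³/s
w_3 = (3.5 − 1.1)/2 = 1.2 m; q_3 = 0.56 × 1.13 × 1.2 = 0.7594 m³/s
w_4 = (5.2 − 2.4)/2 = 1.4 m; q_4 = 0.60 × 1.08 × 1.4 = 0.9072 m³/s
w_5 = (8.9 − 3.5)/2 = 2.7 m; q_5 = 0.70 × 1.76 × 2.7 = 3.326 m³/s
w_6 = (11.0 − 5.2)/2 = 2.9 m; q_6 = 0.74 × 1.59 × 2.9 = 3.412 m³/s
w_7 = (15.2 − 8.9)/2 = 3.15 m; q_7 = 0.68 × 1.29 × 3.15 = 2.763 m³/s
Stations 1, 8 contribute zero (depth or velocity is 0).
Q = Σ qᵢ = 11.55 m³/s
= 11.55 × 3600 = 41590 m³/h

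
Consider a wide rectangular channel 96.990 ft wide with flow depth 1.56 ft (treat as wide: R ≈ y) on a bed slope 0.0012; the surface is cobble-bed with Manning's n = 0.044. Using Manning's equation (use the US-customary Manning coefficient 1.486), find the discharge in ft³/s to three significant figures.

238 ft³/s

A = b·y = 96.990 × 1.56 = 151.3 ft²
Wide channel: R ≈ y = 1.56 ft
Q = (1.486/n)·A·R^(2/3)·S^(1/2) = (1.486/0.044) × 151.3 × 1.560^(2/3) × 0.0012^(1/2) = 238.1 ft³/s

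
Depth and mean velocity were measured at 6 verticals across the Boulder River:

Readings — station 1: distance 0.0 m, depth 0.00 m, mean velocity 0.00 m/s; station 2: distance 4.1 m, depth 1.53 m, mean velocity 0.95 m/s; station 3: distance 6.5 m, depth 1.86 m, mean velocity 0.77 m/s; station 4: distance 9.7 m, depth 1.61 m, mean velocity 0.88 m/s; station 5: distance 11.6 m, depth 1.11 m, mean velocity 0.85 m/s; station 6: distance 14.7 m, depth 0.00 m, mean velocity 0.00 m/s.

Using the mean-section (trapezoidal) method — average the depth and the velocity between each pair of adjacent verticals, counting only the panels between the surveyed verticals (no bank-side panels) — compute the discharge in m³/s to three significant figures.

Panel 1-2: Δb = 4.1 m, d̄ = (0.00+1.53)/2 = 0.765, v̄ = (0.00+0.95)/2 = 0.475 → q = 4.1×0.765×0.475 = 1.490 m³/s
Panel 2-3: Δb = 2.4 m, d̄ = (1.53+1.86)/2 = 1.695, v̄ = (0.95+0.77)/2 = 0.86 → q = 2.4×1.695×0.86 = 3.498 m³/s
Panel 3-4: Δb = 3.2 m, d̄ = (1.86+1.61)/2 = 1.735, v̄ = (0.77+0.88)/2 = 0.825 → q = 3.2×1.735×0.825 = 4.580 m³/s
Panel 4-5: Δb = 1.9 m, d̄ = (1.61+1.11)/2 = 1.36, v̄ = (0.88+0.85)/2 = 0.865 → q = 1.9×1.36×0.865 = 2.235 m³/s
Panel 5-6: Δb = 3.1 m, d̄ = (1.11+0.00)/2 = 0.555, v̄ = (0.85+0.00)/2 = 0.425 → q = 3.1×0.555×0.425 = 0.7312 m³/s
Q = Σ q = 12.54 m³/s

12.5 m³/s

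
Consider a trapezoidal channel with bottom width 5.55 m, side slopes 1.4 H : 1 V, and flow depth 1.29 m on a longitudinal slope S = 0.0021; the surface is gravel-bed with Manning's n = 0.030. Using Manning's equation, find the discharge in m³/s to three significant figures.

A = (b + z·y)·y = (5.55 + 1.4×1.29)×1.29 = 9.489 m²
P = b + 2y√(1+z²) = 5.55 + 2×1.29×√(1+1.4²) = 9.989 m
R = A/P = 9.489/9.989 = 0.9500 m
Q = (1/n)·A·R^(2/3)·S^(1/2) = (1/0.030) × 9.489 × 0.9500^(2/3) × 0.0021^(1/2) = 14.01 m³/s

14.0 m³/s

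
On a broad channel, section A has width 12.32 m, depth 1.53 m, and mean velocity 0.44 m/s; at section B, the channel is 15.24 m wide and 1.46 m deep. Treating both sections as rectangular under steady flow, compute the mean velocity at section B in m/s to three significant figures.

Q = A₁V₁ = (12.32×1.53) × 0.44 = 8.294 m³/s
A₂ = 15.24 × 1.46 = 22.25 m²
V₂ = Q/A₂ = 8.294/22.25 = 0.3727 m/s

0.373 m/s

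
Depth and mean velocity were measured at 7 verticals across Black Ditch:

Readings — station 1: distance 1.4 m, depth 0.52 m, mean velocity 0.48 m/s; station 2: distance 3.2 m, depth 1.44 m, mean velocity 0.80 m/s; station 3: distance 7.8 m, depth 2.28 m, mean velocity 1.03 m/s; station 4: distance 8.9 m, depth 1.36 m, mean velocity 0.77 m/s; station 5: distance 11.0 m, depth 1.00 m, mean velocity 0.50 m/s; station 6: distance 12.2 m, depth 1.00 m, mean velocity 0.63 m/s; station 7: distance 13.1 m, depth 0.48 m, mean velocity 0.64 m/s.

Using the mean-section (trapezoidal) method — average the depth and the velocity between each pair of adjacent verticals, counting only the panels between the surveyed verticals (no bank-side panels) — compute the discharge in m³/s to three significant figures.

Panel 1-2: Δb = 1.8 m, d̄ = (0.52+1.44)/2 = 0.98, v̄ = (0.48+0.80)/2 = 0.64 → q = 1.8×0.98×0.64 = 1.129 m³/s
Panel 2-3: Δb = 4.6 m, d̄ = (1.44+2.28)/2 = 1.86, v̄ = (0.80+1.03)/2 = 0.915 → q = 4.6×1.86×0.915 = 7.829 m³/s
Panel 3-4: Δb = 1.1 m, d̄ = (2.28+1.36)/2 = 1.82, v̄ = (1.03+0.77)/2 = 0.9 → q = 1.1×1.82×0.9 = 1.802 m³/s
Panel 4-5: Δb = 2.1 m, d̄ = (1.36+1.00)/2 = 1.18, v̄ = (0.77+0.50)/2 = 0.635 → q = 2.1×1.18×0.635 = 1.574 m³/s
Panel 5-6: Δb = 1.2 m, d̄ = (1.00+1.00)/2 = 1, v̄ = (0.50+0.63)/2 = 0.565 → q = 1.2×1×0.565 = 0.6780 m³/s
Panel 6-7: Δb = 0.9 m, d̄ = (1.00+0.48)/2 = 0.74, v̄ = (0.63+0.64)/2 = 0.635 → q = 0.9×0.74×0.635 = 0.4229 m³/s
Q = Σ q = 13.43 m³/s

13.4 m³/s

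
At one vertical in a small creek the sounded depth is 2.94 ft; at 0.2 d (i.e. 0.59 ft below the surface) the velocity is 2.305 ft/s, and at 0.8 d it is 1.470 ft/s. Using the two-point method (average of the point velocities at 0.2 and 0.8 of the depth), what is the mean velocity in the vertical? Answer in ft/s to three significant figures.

v̄ = (2.305 + 1.470) / 2 = 1.888 ft/s

1.89 ft/s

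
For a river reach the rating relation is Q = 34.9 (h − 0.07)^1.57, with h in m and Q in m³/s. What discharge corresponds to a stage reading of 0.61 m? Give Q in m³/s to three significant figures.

Q = 34.9 × (0.61 − 0.07)^1.57 = 34.9 × 0.54^1.57 = 13.26 m³/s

13.3 m³/s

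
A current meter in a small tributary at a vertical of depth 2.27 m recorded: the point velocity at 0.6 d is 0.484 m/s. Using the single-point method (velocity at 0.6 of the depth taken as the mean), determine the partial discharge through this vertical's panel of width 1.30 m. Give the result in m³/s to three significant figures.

v̄ = v₀.₆ = 0.484 m/s
q = v̄ × d × w = 0.4840 × 2.27 × 1.30 = 1.428 m³/s

1.43 m³/s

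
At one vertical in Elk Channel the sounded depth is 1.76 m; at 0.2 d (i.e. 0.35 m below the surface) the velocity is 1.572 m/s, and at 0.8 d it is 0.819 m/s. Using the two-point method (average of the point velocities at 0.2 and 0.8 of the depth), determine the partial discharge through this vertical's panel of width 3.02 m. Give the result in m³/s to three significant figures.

6.35 m³/s

v̄ = (1.572 + 0.819) / 2 = 1.196 m/s
q = v̄ × d × w = 1.196 × 1.76 × 3.02 = 6.354 m³/s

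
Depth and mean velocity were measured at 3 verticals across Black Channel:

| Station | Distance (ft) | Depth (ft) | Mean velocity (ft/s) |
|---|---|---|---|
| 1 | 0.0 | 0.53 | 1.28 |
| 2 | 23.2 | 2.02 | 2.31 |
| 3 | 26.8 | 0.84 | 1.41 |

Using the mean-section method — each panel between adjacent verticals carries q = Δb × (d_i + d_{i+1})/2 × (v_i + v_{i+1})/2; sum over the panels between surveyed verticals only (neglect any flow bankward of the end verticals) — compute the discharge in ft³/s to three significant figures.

62.7 ft³/s

Panel 1-2: Δb = 23.2 ft, d̄ = (0.53+2.02)/2 = 1.275, v̄ = (1.28+2.31)/2 = 1.795 → q = 23.2×1.275×1.795 = 53.10 ft³/s
Panel 2-3: Δb = 3.6 ft, d̄ = (2.02+0.84)/2 = 1.43, v̄ = (2.31+1.41)/2 = 1.86 → q = 3.6×1.43×1.86 = 9.575 ft³/s
Q = Σ q = 62.67 ft³/s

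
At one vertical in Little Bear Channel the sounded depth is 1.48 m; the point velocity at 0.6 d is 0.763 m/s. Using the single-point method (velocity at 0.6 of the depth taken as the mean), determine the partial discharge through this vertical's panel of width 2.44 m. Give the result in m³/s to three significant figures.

2.76 m³/s

v̄ = v₀.₆ = 0.763 m/s
q = v̄ × d × w = 0.7630 × 1.48 × 2.44 = 2.755 m³/s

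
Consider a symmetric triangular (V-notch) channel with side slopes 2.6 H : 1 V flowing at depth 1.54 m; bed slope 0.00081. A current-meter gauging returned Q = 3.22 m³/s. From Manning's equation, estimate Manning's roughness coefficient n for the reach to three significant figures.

0.0437

A = z·y² = 2.6×1.54² = 6.166 m²
P = 2y√(1+z²) = 2×1.54×√(1+2.6²) = 8.580 m
R = A/P = 6.166/8.580 = 0.7187 m
n = (1/Q)·A·R^(2/3)·S^(1/2) = (1/3.22) × 6.166 × 0.8023 × 0.02846 = 0.04373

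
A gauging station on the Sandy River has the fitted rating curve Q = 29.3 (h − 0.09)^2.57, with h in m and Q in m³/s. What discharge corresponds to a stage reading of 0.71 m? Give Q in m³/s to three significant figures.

Q = 29.3 × (0.71 − 0.09)^2.57 = 29.3 × 0.62^2.57 = 8.577 m³/s

8.58 m³/s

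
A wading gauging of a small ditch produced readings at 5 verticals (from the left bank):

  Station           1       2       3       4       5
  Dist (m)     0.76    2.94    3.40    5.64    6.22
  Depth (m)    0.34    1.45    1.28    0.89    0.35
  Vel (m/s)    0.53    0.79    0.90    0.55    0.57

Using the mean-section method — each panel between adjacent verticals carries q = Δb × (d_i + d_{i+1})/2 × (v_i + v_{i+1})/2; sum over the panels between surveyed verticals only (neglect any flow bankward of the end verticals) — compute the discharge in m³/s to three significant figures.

Panel 1-2: Δb = 2.18 m, d̄ = (0.34+1.45)/2 = 0.895, v̄ = (0.53+0.79)/2 = 0.66 → q = 2.18×0.895×0.66 = 1.288 m³/s
Panel 2-3: Δb = 0.46 m, d̄ = (1.45+1.28)/2 = 1.365, v̄ = (0.79+0.90)/2 = 0.845 → q = 0.46×1.365×0.845 = 0.5306 m³/s
Panel 3-4: Δb = 2.24 m, d̄ = (1.28+0.89)/2 = 1.085, v̄ = (0.90+0.55)/2 = 0.725 → q = 2.24×1.085×0.725 = 1.762 m³/s
Panel 4-5: Δb = 0.58 m, d̄ = (0.89+0.35)/2 = 0.62, v̄ = (0.55+0.57)/2 = 0.56 → q = 0.58×0.62×0.56 = 0.2014 m³/s
Q = Σ q = 3.782 m³/s

3.78 m³/s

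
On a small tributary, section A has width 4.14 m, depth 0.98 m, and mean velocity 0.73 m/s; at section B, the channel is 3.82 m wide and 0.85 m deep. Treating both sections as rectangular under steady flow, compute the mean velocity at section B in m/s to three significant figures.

0.912 m/s

Q = A₁V₁ = (4.14×0.98) × 0.73 = 2.962 m³/s
A₂ = 3.82 × 0.85 = 3.247 m²
V₂ = Q/A₂ = 2.962/3.247 = 0.9122 m/s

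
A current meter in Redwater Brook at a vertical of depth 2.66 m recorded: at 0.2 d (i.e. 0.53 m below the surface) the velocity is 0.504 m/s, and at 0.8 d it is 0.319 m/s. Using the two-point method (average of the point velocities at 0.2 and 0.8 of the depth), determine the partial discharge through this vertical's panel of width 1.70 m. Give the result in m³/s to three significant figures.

v̄ = (0.504 + 0.319) / 2 = 0.4115 m/s
q = v̄ × d × w = 0.4115 × 2.66 × 1.70 = 1.861 m³/s

1.86 m³/s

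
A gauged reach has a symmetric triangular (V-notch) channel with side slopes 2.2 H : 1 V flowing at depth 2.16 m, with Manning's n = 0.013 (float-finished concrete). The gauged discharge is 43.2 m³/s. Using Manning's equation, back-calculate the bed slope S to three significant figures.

A = z·y² = 2.2×2.16² = 10.26 m²
P = 2y√(1+z²) = 2×2.16×√(1+2.2²) = 10.44 m
R = A/P = 10.26/10.44 = 0.9832 m
S = (Q·n / (1·A·R^(2/3)))² = (43.2×0.013 / (1×10.26×0.9888))² = 0.003062

0.00306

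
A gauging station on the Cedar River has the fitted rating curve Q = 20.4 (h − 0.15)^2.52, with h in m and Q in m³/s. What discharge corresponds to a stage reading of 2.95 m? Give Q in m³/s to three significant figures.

Q = 20.4 × (2.95 − 0.15)^2.52 = 20.4 × 2.8^2.52 = 273.2 m³/s

273 m³/s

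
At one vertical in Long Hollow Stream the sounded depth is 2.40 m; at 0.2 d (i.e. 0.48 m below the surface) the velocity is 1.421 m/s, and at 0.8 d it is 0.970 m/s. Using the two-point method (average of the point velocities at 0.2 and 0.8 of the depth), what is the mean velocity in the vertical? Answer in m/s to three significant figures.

1.20 m/s

v̄ = (1.421 + 0.970) / 2 = 1.196 m/s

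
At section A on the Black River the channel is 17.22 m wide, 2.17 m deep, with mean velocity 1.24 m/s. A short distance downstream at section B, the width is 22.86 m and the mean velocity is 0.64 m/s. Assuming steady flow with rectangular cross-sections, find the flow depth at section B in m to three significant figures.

3.17 m

Q = A₁V₁ = (17.22×2.17) × 1.24 = 46.34 m³/s
d₂ = Q/(b₂ V₂) = 46.34/(22.86×0.64) = 3.167 m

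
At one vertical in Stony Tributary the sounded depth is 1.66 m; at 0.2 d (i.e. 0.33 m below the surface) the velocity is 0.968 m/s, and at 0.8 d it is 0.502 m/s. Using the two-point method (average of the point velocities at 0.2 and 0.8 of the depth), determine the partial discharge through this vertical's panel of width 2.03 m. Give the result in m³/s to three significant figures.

v̄ = (0.968 + 0.502) / 2 = 0.7350 m/s
q = v̄ × d × w = 0.7350 × 1.66 × 2.03 = 2.477 m³/s

2.48 m³/s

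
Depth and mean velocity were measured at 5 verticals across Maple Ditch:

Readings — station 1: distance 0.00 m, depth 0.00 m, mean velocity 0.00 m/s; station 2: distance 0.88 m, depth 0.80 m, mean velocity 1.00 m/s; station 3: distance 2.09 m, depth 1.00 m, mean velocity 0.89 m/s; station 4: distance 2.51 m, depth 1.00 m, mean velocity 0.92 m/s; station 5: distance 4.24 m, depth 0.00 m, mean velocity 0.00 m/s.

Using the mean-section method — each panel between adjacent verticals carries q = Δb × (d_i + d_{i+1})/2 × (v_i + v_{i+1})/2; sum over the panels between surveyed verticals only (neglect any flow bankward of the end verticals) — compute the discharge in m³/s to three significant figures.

1.98 m³/s

Panel 1-2: Δb = 0.88 m, d̄ = (0.00+0.80)/2 = 0.4, v̄ = (0.00+1.00)/2 = 0.5 → q = 0.88×0.4×0.5 = 0.1760 m³/s
Panel 2-3: Δb = 1.21 m, d̄ = (0.80+1.00)/2 = 0.9, v̄ = (1.00+0.89)/2 = 0.945 → q = 1.21×0.9×0.945 = 1.029 m³/s
Panel 3-4: Δb = 0.42 m, d̄ = (1.00+1.00)/2 = 1, v̄ = (0.89+0.92)/2 = 0.905 → q = 0.42×1×0.905 = 0.3801 m³/s
Panel 4-5: Δb = 1.73 m, d̄ = (1.00+0.00)/2 = 0.5, v̄ = (0.92+0.00)/2 = 0.46 → q = 1.73×0.5×0.46 = 0.3979 m³/s
Q = Σ q = 1.983 m³/s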